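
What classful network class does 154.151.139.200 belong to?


First octet: 154
Binary: 10011010
10xxxxxx -> Class B (128-191)
Class B, default mask 255.255.0.0 (/16)


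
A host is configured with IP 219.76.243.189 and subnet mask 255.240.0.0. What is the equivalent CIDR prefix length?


Binary: 11111111.11110000.00000000.00000000
Count leading 1s
Prefix: /12


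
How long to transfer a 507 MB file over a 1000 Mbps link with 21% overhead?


Effective throughput = 1000 * (1 - 21/100) = 790 Mbps
File size in Mb = 507 * 8 = 4056 Mb
Time = 4056 / 790
Time = 5.1342 seconds


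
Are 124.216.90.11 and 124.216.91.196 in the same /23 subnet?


Mask: 255.255.254.0
124.216.90.11 AND mask = 124.216.90.0
124.216.91.196 AND mask = 124.216.90.0
Yes, same subnet (124.216.90.0)


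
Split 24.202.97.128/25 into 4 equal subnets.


New prefix = 25 + 2 = 27
Each subnet has 32 addresses
  24.202.97.128/27
  24.202.97.160/27
  24.202.97.192/27
  24.202.97.224/27
Subnets: 24.202.97.128/27, 24.202.97.160/27, 24.202.97.192/27, 24.202.97.224/27


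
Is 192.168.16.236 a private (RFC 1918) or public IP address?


RFC 1918 private ranges:
  10.0.0.0/8 (10.0.0.0 - 10.255.255.255)
  172.16.0.0/12 (172.16.0.0 - 172.31.255.255)
  192.168.0.0/16 (192.168.0.0 - 192.168.255.255)
Private (in 192.168.0.0/16)


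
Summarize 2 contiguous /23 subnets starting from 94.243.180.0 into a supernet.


Original prefix: /23
Number of subnets: 2 = 2^1
New prefix = 23 - 1 = 22
Supernet: 94.243.180.0/22


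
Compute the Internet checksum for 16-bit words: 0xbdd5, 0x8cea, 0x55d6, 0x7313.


Sum all words (with carry folding):
+ 0xbdd5 = 0xbdd5
+ 0x8cea = 0x4ac0
+ 0x55d6 = 0xa096
+ 0x7313 = 0x13aa
One's complement: ~0x13aa
Checksum = 0xec55


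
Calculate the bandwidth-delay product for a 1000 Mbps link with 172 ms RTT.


BDP = bandwidth * RTT
= 1000 Mbps * 172 ms
= 1000 * 1e6 * 172 / 1000 bits
= 172000000 bits
= 21500000 bytes
= 20996.0938 KB
BDP = 172000000 bits (21500000 bytes)


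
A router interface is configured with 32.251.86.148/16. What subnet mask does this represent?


/16 means 16 network bits, 16 host bits
Binary: 11111111111111110000000000000000
Mask: 255.255.0.0


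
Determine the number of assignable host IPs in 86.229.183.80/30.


Host bits = 32 - 30 = 2
Total addresses = 2^2 = 4
Usable = total - 2 (network and broadcast)
Usable hosts: 2


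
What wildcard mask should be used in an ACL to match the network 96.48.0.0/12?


Subnet mask: 255.240.0.0
Wildcard = 255.255.255.255 - subnet mask
255 - 255 = 0
255 - 240 = 15
255 - 0 = 255
255 - 0 = 255
Wildcard: 0.15.255.255


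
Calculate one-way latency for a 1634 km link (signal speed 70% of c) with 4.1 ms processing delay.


Speed = 0.7 * 3e5 km/s = 210000 km/s
Propagation delay = 1634 / 210000 = 0.0078 s = 7.781 ms
Processing delay = 4.1 ms
Total one-way latency = 11.881 ms


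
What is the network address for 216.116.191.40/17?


IP:   11011000.01110100.10111111.00101000
Mask: 11111111.11111111.10000000.00000000
AND operation:
Net:  11011000.01110100.10000000.00000000
Network: 216.116.128.0/17


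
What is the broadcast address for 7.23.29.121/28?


Network: 7.23.29.112/28
Host bits = 4
Set all host bits to 1:
Broadcast: 7.23.29.127


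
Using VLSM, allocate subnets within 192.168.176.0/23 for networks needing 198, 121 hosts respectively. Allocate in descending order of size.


198 hosts -> /24 (254 usable): 192.168.176.0/24
121 hosts -> /25 (126 usable): 192.168.177.0/25
Allocation: 192.168.176.0/24 (198 hosts, 254 usable); 192.168.177.0/25 (121 hosts, 126 usable)


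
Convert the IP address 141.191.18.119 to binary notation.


141 = 10001101
191 = 10111111
18 = 00010010
119 = 01110111
Binary: 10001101.10111111.00010010.01110111


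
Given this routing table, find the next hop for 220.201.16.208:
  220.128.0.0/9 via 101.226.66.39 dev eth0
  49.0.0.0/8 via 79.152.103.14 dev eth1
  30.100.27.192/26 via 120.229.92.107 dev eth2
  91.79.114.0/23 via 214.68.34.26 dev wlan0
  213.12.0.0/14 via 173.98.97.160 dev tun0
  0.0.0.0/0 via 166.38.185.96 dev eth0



Longest prefix match for 220.201.16.208:
  /9 220.128.0.0: MATCH
  /8 49.0.0.0: no
  /26 30.100.27.192: no
  /23 91.79.114.0: no
  /14 213.12.0.0: no
  /0 0.0.0.0: MATCH
Selected: next-hop 101.226.66.39 via eth0 (matched /9)


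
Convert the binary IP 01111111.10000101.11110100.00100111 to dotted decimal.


01111111 = 127
10000101 = 133
11110100 = 244
00100111 = 39
IP: 127.133.244.39


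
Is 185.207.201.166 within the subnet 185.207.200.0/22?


Subnet network: 185.207.200.0
Test IP AND mask: 185.207.200.0
Yes, 185.207.201.166 is in 185.207.200.0/22


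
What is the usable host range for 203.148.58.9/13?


Network: 203.144.0.0
Broadcast: 203.151.255.255
First usable = network + 1
Last usable = broadcast - 1
Range: 203.144.0.1 to 203.151.255.254


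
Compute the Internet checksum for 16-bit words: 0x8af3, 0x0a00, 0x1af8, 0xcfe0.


Sum all words (with carry folding):
+ 0x8af3 = 0x8af3
+ 0x0a00 = 0x94f3
+ 0x1af8 = 0xafeb
+ 0xcfe0 = 0x7fcc
One's complement: ~0x7fcc
Checksum = 0x8033


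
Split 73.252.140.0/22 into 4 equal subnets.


New prefix = 22 + 2 = 24
Each subnet has 256 addresses
  73.252.140.0/24
  73.252.141.0/24
  73.252.142.0/24
  73.252.143.0/24
Subnets: 73.252.140.0/24, 73.252.141.0/24, 73.252.142.0/24, 73.252.143.0/24


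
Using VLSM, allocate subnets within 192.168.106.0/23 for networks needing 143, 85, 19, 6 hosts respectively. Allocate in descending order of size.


143 hosts -> /24 (254 usable): 192.168.106.0/24
85 hosts -> /25 (126 usable): 192.168.107.0/25
19 hosts -> /27 (30 usable): 192.168.107.128/27
6 hosts -> /29 (6 usable): 192.168.107.160/29
Allocation: 192.168.106.0/24 (143 hosts, 254 usable); 192.168.107.0/25 (85 hosts, 126 usable); 192.168.107.128/27 (19 hosts, 30 usable); 192.168.107.160/29 (6 hosts, 6 usable)


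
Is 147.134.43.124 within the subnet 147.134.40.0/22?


Subnet network: 147.134.40.0
Test IP AND mask: 147.134.40.0
Yes, 147.134.43.124 is in 147.134.40.0/22


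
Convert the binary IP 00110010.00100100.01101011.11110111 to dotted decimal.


00110010 = 50
00100100 = 36
01101011 = 107
11110111 = 247
IP: 50.36.107.247


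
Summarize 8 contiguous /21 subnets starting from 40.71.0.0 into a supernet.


Original prefix: /21
Number of subnets: 8 = 2^3
New prefix = 21 - 3 = 18
Supernet: 40.71.0.0/18


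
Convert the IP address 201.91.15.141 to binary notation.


201 = 11001001
91 = 01011011
15 = 00001111
141 = 10001101
Binary: 11001001.01011011.00001111.10001101


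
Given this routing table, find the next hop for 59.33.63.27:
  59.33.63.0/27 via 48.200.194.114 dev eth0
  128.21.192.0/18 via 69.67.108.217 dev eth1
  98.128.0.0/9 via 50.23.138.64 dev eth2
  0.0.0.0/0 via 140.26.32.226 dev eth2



Longest prefix match for 59.33.63.27:
  /27 59.33.63.0: MATCH
  /18 128.21.192.0: no
  /9 98.128.0.0: no
  /0 0.0.0.0: MATCH
Selected: next-hop 48.200.194.114 via eth0 (matched /27)


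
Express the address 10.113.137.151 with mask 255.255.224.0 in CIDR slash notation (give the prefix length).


Binary: 11111111.11111111.11100000.00000000
Count leading 1s
Prefix: /19


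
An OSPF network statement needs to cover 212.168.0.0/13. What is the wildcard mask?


Subnet mask: 255.248.0.0
Wildcard = 255.255.255.255 - subnet mask
255 - 255 = 0
255 - 248 = 7
255 - 0 = 255
255 - 0 = 255
Wildcard: 0.7.255.255


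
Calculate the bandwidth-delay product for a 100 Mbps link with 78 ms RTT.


BDP = bandwidth * RTT
= 100 Mbps * 78 ms
= 100 * 1e6 * 78 / 1000 bits
= 7800000 bits
= 975000 bytes
= 952.1484 KB
BDP = 7800000 bits (975000 bytes)


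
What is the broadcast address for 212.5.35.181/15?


Network: 212.4.0.0/15
Host bits = 17
Set all host bits to 1:
Broadcast: 212.5.255.255


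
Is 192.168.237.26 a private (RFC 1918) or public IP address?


RFC 1918 private ranges:
  10.0.0.0/8 (10.0.0.0 - 10.255.255.255)
  172.16.0.0/12 (172.16.0.0 - 172.31.255.255)
  192.168.0.0/16 (192.168.0.0 - 192.168.255.255)
Private (in 192.168.0.0/16)


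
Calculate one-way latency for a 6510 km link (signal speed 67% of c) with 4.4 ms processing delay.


Speed = 0.67 * 3e5 km/s = 201000 km/s
Propagation delay = 6510 / 201000 = 0.0324 s = 32.3881 ms
Processing delay = 4.4 ms
Total one-way latency = 36.7881 ms


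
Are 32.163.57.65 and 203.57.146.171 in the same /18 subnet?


Mask: 255.255.192.0
32.163.57.65 AND mask = 32.163.0.0
203.57.146.171 AND mask = 203.57.128.0
No, different subnets (32.163.0.0 vs 203.57.128.0)


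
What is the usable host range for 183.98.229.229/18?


Network: 183.98.192.0
Broadcast: 183.98.255.255
First usable = network + 1
Last usable = broadcast - 1
Range: 183.98.192.1 to 183.98.255.254


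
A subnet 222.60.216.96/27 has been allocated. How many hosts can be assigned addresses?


Host bits = 32 - 27 = 5
Total addresses = 2^5 = 32
Usable = total - 2 (network and broadcast)
Usable hosts: 30


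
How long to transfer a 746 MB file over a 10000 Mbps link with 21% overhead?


Effective throughput = 10000 * (1 - 21/100) = 7900 Mbps
File size in Mb = 746 * 8 = 5968 Mb
Time = 5968 / 7900
Time = 0.7554 seconds


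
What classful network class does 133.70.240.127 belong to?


First octet: 133
Binary: 10000101
10xxxxxx -> Class B (128-191)
Class B, default mask 255.255.0.0 (/16)


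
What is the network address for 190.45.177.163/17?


IP:   10111110.00101101.10110001.10100011
Mask: 11111111.11111111.10000000.00000000
AND operation:
Net:  10111110.00101101.10000000.00000000
Network: 190.45.128.0/17


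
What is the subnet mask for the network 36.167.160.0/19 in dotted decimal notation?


/19 means 19 network bits, 13 host bits
Binary: 11111111111111111110000000000000
Mask: 255.255.224.0


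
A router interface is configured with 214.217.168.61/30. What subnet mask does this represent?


/30 means 30 network bits, 2 host bits
Binary: 11111111111111111111111111111100
Mask: 255.255.255.252


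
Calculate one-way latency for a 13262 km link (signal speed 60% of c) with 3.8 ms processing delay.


Speed = 0.6 * 3e5 km/s = 180000 km/s
Propagation delay = 13262 / 180000 = 0.0737 s = 73.6778 ms
Processing delay = 3.8 ms
Total one-way latency = 77.4778 ms


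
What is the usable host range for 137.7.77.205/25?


Network: 137.7.77.128
Broadcast: 137.7.77.255
First usable = network + 1
Last usable = broadcast - 1
Range: 137.7.77.129 to 137.7.77.254


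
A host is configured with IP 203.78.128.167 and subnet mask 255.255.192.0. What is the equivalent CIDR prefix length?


Binary: 11111111.11111111.11000000.00000000
Count leading 1s
Prefix: /18


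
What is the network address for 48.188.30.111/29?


IP:   00110000.10111100.00011110.01101111
Mask: 11111111.11111111.11111111.11111000
AND operation:
Net:  00110000.10111100.00011110.01101000
Network: 48.188.30.104/29


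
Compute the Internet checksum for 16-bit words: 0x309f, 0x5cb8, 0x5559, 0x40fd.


Sum all words (with carry folding):
+ 0x309f = 0x309f
+ 0x5cb8 = 0x8d57
+ 0x5559 = 0xe2b0
+ 0x40fd = 0x23ae
One's complement: ~0x23ae
Checksum = 0xdc51


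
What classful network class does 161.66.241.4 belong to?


First octet: 161
Binary: 10100001
10xxxxxx -> Class B (128-191)
Class B, default mask 255.255.0.0 (/16)


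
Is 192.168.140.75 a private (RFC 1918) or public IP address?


RFC 1918 private ranges:
  10.0.0.0/8 (10.0.0.0 - 10.255.255.255)
  172.16.0.0/12 (172.16.0.0 - 172.31.255.255)
  192.168.0.0/16 (192.168.0.0 - 192.168.255.255)
Private (in 192.168.0.0/16)


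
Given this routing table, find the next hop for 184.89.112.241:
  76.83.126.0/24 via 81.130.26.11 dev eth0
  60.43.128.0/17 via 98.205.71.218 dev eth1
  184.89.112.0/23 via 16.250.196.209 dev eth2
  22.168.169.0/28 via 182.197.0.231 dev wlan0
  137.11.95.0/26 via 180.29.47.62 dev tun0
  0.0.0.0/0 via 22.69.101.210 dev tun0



Longest prefix match for 184.89.112.241:
  /24 76.83.126.0: no
  /17 60.43.128.0: no
  /23 184.89.112.0: MATCH
  /28 22.168.169.0: no
  /26 137.11.95.0: no
  /0 0.0.0.0: MATCH
Selected: next-hop 16.250.196.209 via eth2 (matched /23)


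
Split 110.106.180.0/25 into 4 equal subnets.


New prefix = 25 + 2 = 27
Each subnet has 32 addresses
  110.106.180.0/27
  110.106.180.32/27
  110.106.180.64/27
  110.106.180.96/27
Subnets: 110.106.180.0/27, 110.106.180.32/27, 110.106.180.64/27, 110.106.180.96/27


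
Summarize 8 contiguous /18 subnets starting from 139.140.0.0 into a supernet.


Original prefix: /18
Number of subnets: 8 = 2^3
New prefix = 18 - 3 = 15
Supernet: 139.140.0.0/15


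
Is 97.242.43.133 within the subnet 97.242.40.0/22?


Subnet network: 97.242.40.0
Test IP AND mask: 97.242.40.0
Yes, 97.242.43.133 is in 97.242.40.0/22


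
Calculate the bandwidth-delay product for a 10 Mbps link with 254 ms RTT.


BDP = bandwidth * RTT
= 10 Mbps * 254 ms
= 10 * 1e6 * 254 / 1000 bits
= 2540000 bits
= 317500 bytes
= 310.0586 KB
BDP = 2540000 bits (317500 bytes)


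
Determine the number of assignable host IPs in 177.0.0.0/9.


Host bits = 32 - 9 = 23
Total addresses = 2^23 = 8388608
Usable = total - 2 (network and broadcast)
Usable hosts: 8388606


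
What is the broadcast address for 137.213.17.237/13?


Network: 137.208.0.0/13
Host bits = 19
Set all host bits to 1:
Broadcast: 137.215.255.255


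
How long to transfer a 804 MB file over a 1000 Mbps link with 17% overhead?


Effective throughput = 1000 * (1 - 17/100) = 830 Mbps
File size in Mb = 804 * 8 = 6432 Mb
Time = 6432 / 830
Time = 7.7494 seconds


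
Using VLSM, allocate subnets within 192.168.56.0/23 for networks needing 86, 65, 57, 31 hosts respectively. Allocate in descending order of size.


86 hosts -> /25 (126 usable): 192.168.56.0/25
65 hosts -> /25 (126 usable): 192.168.56.128/25
57 hosts -> /26 (62 usable): 192.168.57.0/26
31 hosts -> /26 (62 usable): 192.168.57.64/26
Allocation: 192.168.56.0/25 (86 hosts, 126 usable); 192.168.56.128/25 (65 hosts, 126 usable); 192.168.57.0/26 (57 hosts, 62 usable); 192.168.57.64/26 (31 hosts, 62 usable)


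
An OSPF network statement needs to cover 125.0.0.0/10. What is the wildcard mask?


Subnet mask: 255.192.0.0
Wildcard = 255.255.255.255 - subnet mask
255 - 255 = 0
255 - 192 = 63
255 - 0 = 255
255 - 0 = 255
Wildcard: 0.63.255.255


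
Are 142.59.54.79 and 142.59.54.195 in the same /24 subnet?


Mask: 255.255.255.0
142.59.54.79 AND mask = 142.59.54.0
142.59.54.195 AND mask = 142.59.54.0
Yes, same subnet (142.59.54.0)


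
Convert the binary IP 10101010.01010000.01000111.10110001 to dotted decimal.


10101010 = 170
01010000 = 80
01000111 = 71
10110001 = 177
IP: 170.80.71.177


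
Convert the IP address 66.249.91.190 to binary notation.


66 = 01000010
249 = 11111001
91 = 01011011
190 = 10111110
Binary: 01000010.11111001.01011011.10111110


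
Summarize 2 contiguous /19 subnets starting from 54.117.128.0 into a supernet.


Original prefix: /19
Number of subnets: 2 = 2^1
New prefix = 19 - 1 = 18
Supernet: 54.117.128.0/18


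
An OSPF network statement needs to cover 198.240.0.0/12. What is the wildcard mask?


Subnet mask: 255.240.0.0
Wildcard = 255.255.255.255 - subnet mask
255 - 255 = 0
255 - 240 = 15
255 - 0 = 255
255 - 0 = 255
Wildcard: 0.15.255.255


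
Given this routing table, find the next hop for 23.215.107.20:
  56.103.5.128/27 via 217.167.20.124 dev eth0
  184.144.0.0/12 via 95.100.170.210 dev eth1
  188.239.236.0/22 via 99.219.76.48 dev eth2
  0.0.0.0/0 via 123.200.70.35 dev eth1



Longest prefix match for 23.215.107.20:
  /27 56.103.5.128: no
  /12 184.144.0.0: no
  /22 188.239.236.0: no
  /0 0.0.0.0: MATCH
Selected: next-hop 123.200.70.35 via eth1 (matched /0)


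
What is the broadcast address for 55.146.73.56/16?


Network: 55.146.0.0/16
Host bits = 16
Set all host bits to 1:
Broadcast: 55.146.255.255


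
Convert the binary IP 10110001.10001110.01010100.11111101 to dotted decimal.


10110001 = 177
10001110 = 142
01010100 = 84
11111101 = 253
IP: 177.142.84.253


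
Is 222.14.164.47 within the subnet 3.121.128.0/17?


Subnet network: 3.121.128.0
Test IP AND mask: 222.14.128.0
No, 222.14.164.47 is not in 3.121.128.0/17


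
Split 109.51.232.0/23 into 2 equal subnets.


New prefix = 23 + 1 = 24
Each subnet has 256 addresses
  109.51.232.0/24
  109.51.233.0/24
Subnets: 109.51.232.0/24, 109.51.233.0/24


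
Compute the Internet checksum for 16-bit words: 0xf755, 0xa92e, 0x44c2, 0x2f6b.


Sum all words (with carry folding):
+ 0xf755 = 0xf755
+ 0xa92e = 0xa084
+ 0x44c2 = 0xe546
+ 0x2f6b = 0x14b2
One's complement: ~0x14b2
Checksum = 0xeb4d


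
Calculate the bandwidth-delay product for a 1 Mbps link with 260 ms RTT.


BDP = bandwidth * RTT
= 1 Mbps * 260 ms
= 1 * 1e6 * 260 / 1000 bits
= 260000 bits
= 32500 bytes
= 31.7383 KB
BDP = 260000 bits (32500 bytes)


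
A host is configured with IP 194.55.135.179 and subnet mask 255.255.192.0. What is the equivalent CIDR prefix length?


Binary: 11111111.11111111.11000000.00000000
Count leading 1s
Prefix: /18


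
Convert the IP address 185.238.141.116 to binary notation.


185 = 10111001
238 = 11101110
141 = 10001101
116 = 01110100
Binary: 10111001.11101110.10001101.01110100


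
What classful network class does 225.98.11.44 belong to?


First octet: 225
Binary: 11100001
1110xxxx -> Class D (224-239)
Class D (multicast), default mask N/A


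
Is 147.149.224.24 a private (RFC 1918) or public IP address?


RFC 1918 private ranges:
  10.0.0.0/8 (10.0.0.0 - 10.255.255.255)
  172.16.0.0/12 (172.16.0.0 - 172.31.255.255)
  192.168.0.0/16 (192.168.0.0 - 192.168.255.255)
Public (not in any RFC 1918 range)


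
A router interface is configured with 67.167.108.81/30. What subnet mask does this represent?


/30 means 30 network bits, 2 host bits
Binary: 11111111111111111111111111111100
Mask: 255.255.255.252


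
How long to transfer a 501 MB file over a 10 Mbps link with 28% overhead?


Effective throughput = 10 * (1 - 28/100) = 7.2 Mbps
File size in Mb = 501 * 8 = 4008 Mb
Time = 4008 / 7.2
Time = 556.6667 seconds


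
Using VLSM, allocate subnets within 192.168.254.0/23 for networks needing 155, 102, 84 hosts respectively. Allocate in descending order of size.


155 hosts -> /24 (254 usable): 192.168.254.0/24
102 hosts -> /25 (126 usable): 192.168.255.0/25
84 hosts -> /25 (126 usable): 192.168.255.128/25
Allocation: 192.168.254.0/24 (155 hosts, 254 usable); 192.168.255.0/25 (102 hosts, 126 usable); 192.168.255.128/25 (84 hosts, 126 usable)


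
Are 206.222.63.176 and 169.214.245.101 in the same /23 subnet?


Mask: 255.255.254.0
206.222.63.176 AND mask = 206.222.62.0
169.214.245.101 AND mask = 169.214.244.0
No, different subnets (206.222.62.0 vs 169.214.244.0)


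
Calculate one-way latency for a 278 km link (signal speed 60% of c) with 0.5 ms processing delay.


Speed = 0.6 * 3e5 km/s = 180000 km/s
Propagation delay = 278 / 180000 = 0.0015 s = 1.5444 ms
Processing delay = 0.5 ms
Total one-way latency = 2.0444 ms


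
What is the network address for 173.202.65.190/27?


IP:   10101101.11001010.01000001.10111110
Mask: 11111111.11111111.11111111.11100000
AND operation:
Net:  10101101.11001010.01000001.10100000
Network: 173.202.65.160/27


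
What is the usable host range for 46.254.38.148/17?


Network: 46.254.0.0
Broadcast: 46.254.127.255
First usable = network + 1
Last usable = broadcast - 1
Range: 46.254.0.1 to 46.254.127.254


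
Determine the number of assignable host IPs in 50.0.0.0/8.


Host bits = 32 - 8 = 24
Total addresses = 2^24 = 16777216
Usable = total - 2 (network and broadcast)
Usable hosts: 16777214


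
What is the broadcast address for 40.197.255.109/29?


Network: 40.197.255.104/29
Host bits = 3
Set all host bits to 1:
Broadcast: 40.197.255.111


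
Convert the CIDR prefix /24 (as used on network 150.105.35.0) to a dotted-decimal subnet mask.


/24 means 24 network bits, 8 host bits
Binary: 11111111111111111111111100000000
Mask: 255.255.255.0


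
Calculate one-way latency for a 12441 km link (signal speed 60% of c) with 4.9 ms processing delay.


Speed = 0.6 * 3e5 km/s = 180000 km/s
Propagation delay = 12441 / 180000 = 0.0691 s = 69.1167 ms
Processing delay = 4.9 ms
Total one-way latency = 74.0167 ms


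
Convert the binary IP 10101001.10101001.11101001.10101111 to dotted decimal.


10101001 = 169
10101001 = 169
11101001 = 233
10101111 = 175
IP: 169.169.233.175


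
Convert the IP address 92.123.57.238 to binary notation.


92 = 01011100
123 = 01111011
57 = 00111001
238 = 11101110
Binary: 01011100.01111011.00111001.11101110


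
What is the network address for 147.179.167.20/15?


IP:   10010011.10110011.10100111.00010100
Mask: 11111111.11111110.00000000.00000000
AND operation:
Net:  10010011.10110010.00000000.00000000
Network: 147.178.0.0/15


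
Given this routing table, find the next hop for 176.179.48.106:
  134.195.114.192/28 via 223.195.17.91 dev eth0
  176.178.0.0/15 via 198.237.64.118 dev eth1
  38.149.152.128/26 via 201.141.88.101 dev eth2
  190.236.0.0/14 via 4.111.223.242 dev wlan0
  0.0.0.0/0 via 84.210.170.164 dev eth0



Longest prefix match for 176.179.48.106:
  /28 134.195.114.192: no
  /15 176.178.0.0: MATCH
  /26 38.149.152.128: no
  /14 190.236.0.0: no
  /0 0.0.0.0: MATCH
Selected: next-hop 198.237.64.118 via eth1 (matched /15)


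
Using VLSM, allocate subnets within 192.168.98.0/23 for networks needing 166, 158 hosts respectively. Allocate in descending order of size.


166 hosts -> /24 (254 usable): 192.168.98.0/24
158 hosts -> /24 (254 usable): 192.168.99.0/24
Allocation: 192.168.98.0/24 (166 hosts, 254 usable); 192.168.99.0/24 (158 hosts, 254 usable)


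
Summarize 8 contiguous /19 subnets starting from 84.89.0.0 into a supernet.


Original prefix: /19
Number of subnets: 8 = 2^3
New prefix = 19 - 3 = 16
Supernet: 84.89.0.0/16


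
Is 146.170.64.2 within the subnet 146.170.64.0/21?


Subnet network: 146.170.64.0
Test IP AND mask: 146.170.64.0
Yes, 146.170.64.2 is in 146.170.64.0/21


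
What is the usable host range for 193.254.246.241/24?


Network: 193.254.246.0
Broadcast: 193.254.246.255
First usable = network + 1
Last usable = broadcast - 1
Range: 193.254.246.1 to 193.254.246.254


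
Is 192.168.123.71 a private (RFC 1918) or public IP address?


RFC 1918 private ranges:
  10.0.0.0/8 (10.0.0.0 - 10.255.255.255)
  172.16.0.0/12 (172.16.0.0 - 172.31.255.255)
  192.168.0.0/16 (192.168.0.0 - 192.168.255.255)
Private (in 192.168.0.0/16)


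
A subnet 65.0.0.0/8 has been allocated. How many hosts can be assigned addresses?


Host bits = 32 - 8 = 24
Total addresses = 2^24 = 16777216
Usable = total - 2 (network and broadcast)
Usable hosts: 16777214


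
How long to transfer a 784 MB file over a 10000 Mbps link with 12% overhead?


Effective throughput = 10000 * (1 - 12/100) = 8800 Mbps
File size in Mb = 784 * 8 = 6272 Mb
Time = 6272 / 8800
Time = 0.7127 seconds


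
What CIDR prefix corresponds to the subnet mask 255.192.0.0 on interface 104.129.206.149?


Binary: 11111111.11000000.00000000.00000000
Count leading 1s
Prefix: /10


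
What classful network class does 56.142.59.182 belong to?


First octet: 56
Binary: 00111000
0xxxxxxx -> Class A (1-126)
Class A, default mask 255.0.0.0 (/8)


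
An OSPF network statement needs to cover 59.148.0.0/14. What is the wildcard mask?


Subnet mask: 255.252.0.0
Wildcard = 255.255.255.255 - subnet mask
255 - 255 = 0
255 - 252 = 3
255 - 0 = 255
255 - 0 = 255
Wildcard: 0.3.255.255


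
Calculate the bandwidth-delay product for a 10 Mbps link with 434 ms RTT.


BDP = bandwidth * RTT
= 10 Mbps * 434 ms
= 10 * 1e6 * 434 / 1000 bits
= 4340000 bits
= 542500 bytes
= 529.7852 KB
BDP = 4340000 bits (542500 bytes)


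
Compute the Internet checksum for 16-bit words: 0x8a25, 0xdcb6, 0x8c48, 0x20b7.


Sum all words (with carry folding):
+ 0x8a25 = 0x8a25
+ 0xdcb6 = 0x66dc
+ 0x8c48 = 0xf324
+ 0x20b7 = 0x13dc
One's complement: ~0x13dc
Checksum = 0xec23


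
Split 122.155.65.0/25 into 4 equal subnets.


New prefix = 25 + 2 = 27
Each subnet has 32 addresses
  122.155.65.0/27
  122.155.65.32/27
  122.155.65.64/27
  122.155.65.96/27
Subnets: 122.155.65.0/27, 122.155.65.32/27, 122.155.65.64/27, 122.155.65.96/27


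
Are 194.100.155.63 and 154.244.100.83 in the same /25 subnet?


Mask: 255.255.255.128
194.100.155.63 AND mask = 194.100.155.0
154.244.100.83 AND mask = 154.244.100.0
No, different subnets (194.100.155.0 vs 154.244.100.0)


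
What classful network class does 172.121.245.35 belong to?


First octet: 172
Binary: 10101100
10xxxxxx -> Class B (128-191)
Class B, default mask 255.255.0.0 (/16)


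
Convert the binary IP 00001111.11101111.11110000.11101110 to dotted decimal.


00001111 = 15
11101111 = 239
11110000 = 240
11101110 = 238
IP: 15.239.240.238


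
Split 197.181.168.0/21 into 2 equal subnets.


New prefix = 21 + 1 = 22
Each subnet has 1024 addresses
  197.181.168.0/22
  197.181.172.0/22
Subnets: 197.181.168.0/22, 197.181.172.0/22


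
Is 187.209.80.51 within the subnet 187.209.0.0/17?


Subnet network: 187.209.0.0
Test IP AND mask: 187.209.0.0
Yes, 187.209.80.51 is in 187.209.0.0/17


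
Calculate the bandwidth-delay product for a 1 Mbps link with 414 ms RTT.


BDP = bandwidth * RTT
= 1 Mbps * 414 ms
= 1 * 1e6 * 414 / 1000 bits
= 414000 bits
= 51750 bytes
= 50.5371 KB
BDP = 414000 bits (51750 bytes)


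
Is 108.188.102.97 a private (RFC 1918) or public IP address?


RFC 1918 private ranges:
  10.0.0.0/8 (10.0.0.0 - 10.255.255.255)
  172.16.0.0/12 (172.16.0.0 - 172.31.255.255)
  192.168.0.0/16 (192.168.0.0 - 192.168.255.255)
Public (not in any RFC 1918 range)


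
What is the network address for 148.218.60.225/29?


IP:   10010100.11011010.00111100.11100001
Mask: 11111111.11111111.11111111.11111000
AND operation:
Net:  10010100.11011010.00111100.11100000
Network: 148.218.60.224/29


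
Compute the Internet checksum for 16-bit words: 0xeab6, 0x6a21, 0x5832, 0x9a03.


Sum all words (with carry folding):
+ 0xeab6 = 0xeab6
+ 0x6a21 = 0x54d8
+ 0x5832 = 0xad0a
+ 0x9a03 = 0x470e
One's complement: ~0x470e
Checksum = 0xb8f1


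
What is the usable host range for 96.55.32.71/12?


Network: 96.48.0.0
Broadcast: 96.63.255.255
First usable = network + 1
Last usable = broadcast - 1
Range: 96.48.0.1 to 96.63.255.254


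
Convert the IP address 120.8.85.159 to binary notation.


120 = 01111000
8 = 00001000
85 = 01010101
159 = 10011111
Binary: 01111000.00001000.01010101.10011111


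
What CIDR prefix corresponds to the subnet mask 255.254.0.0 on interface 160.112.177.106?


Binary: 11111111.11111110.00000000.00000000
Count leading 1s
Prefix: /15


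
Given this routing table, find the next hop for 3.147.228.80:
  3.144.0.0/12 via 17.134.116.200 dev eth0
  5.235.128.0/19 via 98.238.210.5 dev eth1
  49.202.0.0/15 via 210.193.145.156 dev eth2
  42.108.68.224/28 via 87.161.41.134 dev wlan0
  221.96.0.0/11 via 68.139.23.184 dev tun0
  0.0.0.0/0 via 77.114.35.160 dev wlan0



Longest prefix match for 3.147.228.80:
  /12 3.144.0.0: MATCH
  /19 5.235.128.0: no
  /15 49.202.0.0: no
  /28 42.108.68.224: no
  /11 221.96.0.0: no
  /0 0.0.0.0: MATCH
Selected: next-hop 17.134.116.200 via eth0 (matched /12)


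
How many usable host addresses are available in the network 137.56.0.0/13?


Host bits = 32 - 13 = 19
Total addresses = 2^19 = 524288
Usable = total - 2 (network and broadcast)
Usable hosts: 524286


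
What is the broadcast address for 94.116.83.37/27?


Network: 94.116.83.32/27
Host bits = 5
Set all host bits to 1:
Broadcast: 94.116.83.63


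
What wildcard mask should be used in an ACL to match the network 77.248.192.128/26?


Subnet mask: 255.255.255.192
Wildcard = 255.255.255.255 - subnet mask
255 - 255 = 0
255 - 255 = 0
255 - 255 = 0
255 - 192 = 63
Wildcard: 0.0.0.63


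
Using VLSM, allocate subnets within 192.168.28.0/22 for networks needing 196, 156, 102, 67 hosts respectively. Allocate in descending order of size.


196 hosts -> /24 (254 usable): 192.168.28.0/24
156 hosts -> /24 (254 usable): 192.168.29.0/24
102 hosts -> /25 (126 usable): 192.168.30.0/25
67 hosts -> /25 (126 usable): 192.168.30.128/25
Allocation: 192.168.28.0/24 (196 hosts, 254 usable); 192.168.29.0/24 (156 hosts, 254 usable); 192.168.30.0/25 (102 hosts, 126 usable); 192.168.30.128/25 (67 hosts, 126 usable)


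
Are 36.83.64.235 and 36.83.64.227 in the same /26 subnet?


Mask: 255.255.255.192
36.83.64.235 AND mask = 36.83.64.192
36.83.64.227 AND mask = 36.83.64.192
Yes, same subnet (36.83.64.192)


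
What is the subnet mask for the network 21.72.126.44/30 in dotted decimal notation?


/30 means 30 network bits, 2 host bits
Binary: 11111111111111111111111111111100
Mask: 255.255.255.252


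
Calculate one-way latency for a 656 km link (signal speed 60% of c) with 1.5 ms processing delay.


Speed = 0.6 * 3e5 km/s = 180000 km/s
Propagation delay = 656 / 180000 = 0.0036 s = 3.6444 ms
Processing delay = 1.5 ms
Total one-way latency = 5.1444 ms


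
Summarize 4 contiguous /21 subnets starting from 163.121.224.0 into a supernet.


Original prefix: /21
Number of subnets: 4 = 2^2
New prefix = 21 - 2 = 19
Supernet: 163.121.224.0/19


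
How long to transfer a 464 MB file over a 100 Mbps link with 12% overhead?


Effective throughput = 100 * (1 - 12/100) = 88 Mbps
File size in Mb = 464 * 8 = 3712 Mb
Time = 3712 / 88
Time = 42.1818 seconds


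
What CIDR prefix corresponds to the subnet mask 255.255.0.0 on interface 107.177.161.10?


Binary: 11111111.11111111.00000000.00000000
Count leading 1s
Prefix: /16


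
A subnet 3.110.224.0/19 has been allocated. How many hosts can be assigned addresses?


Host bits = 32 - 19 = 13
Total addresses = 2^13 = 8192
Usable = total - 2 (network and broadcast)
Usable hosts: 8190


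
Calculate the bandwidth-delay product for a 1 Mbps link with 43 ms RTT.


BDP = bandwidth * RTT
= 1 Mbps * 43 ms
= 1 * 1e6 * 43 / 1000 bits
= 43000 bits
= 5375 bytes
= 5.249 KB
BDP = 43000 bits (5375 bytes)


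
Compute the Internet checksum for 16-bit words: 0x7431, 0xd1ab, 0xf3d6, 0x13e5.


Sum all words (with carry folding):
+ 0x7431 = 0x7431
+ 0xd1ab = 0x45dd
+ 0xf3d6 = 0x39b4
+ 0x13e5 = 0x4d99
One's complement: ~0x4d99
Checksum = 0xb266


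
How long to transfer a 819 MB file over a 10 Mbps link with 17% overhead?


Effective throughput = 10 * (1 - 17/100) = 8.3 Mbps
File size in Mb = 819 * 8 = 6552 Mb
Time = 6552 / 8.3
Time = 789.3976 seconds


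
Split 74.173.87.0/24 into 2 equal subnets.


New prefix = 24 + 1 = 25
Each subnet has 128 addresses
  74.173.87.0/25
  74.173.87.128/25
Subnets: 74.173.87.0/25, 74.173.87.128/25


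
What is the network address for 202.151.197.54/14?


IP:   11001010.10010111.11000101.00110110
Mask: 11111111.11111100.00000000.00000000
AND operation:
Net:  11001010.10010100.00000000.00000000
Network: 202.148.0.0/14


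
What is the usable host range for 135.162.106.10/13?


Network: 135.160.0.0
Broadcast: 135.167.255.255
First usable = network + 1
Last usable = broadcast - 1
Range: 135.160.0.1 to 135.167.255.254


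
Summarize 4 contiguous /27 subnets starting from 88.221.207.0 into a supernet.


Original prefix: /27
Number of subnets: 4 = 2^2
New prefix = 27 - 2 = 25
Supernet: 88.221.207.0/25


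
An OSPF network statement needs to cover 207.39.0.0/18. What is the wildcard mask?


Subnet mask: 255.255.192.0
Wildcard = 255.255.255.255 - subnet mask
255 - 255 = 0
255 - 255 = 0
255 - 192 = 63
255 - 0 = 255
Wildcard: 0.0.63.255


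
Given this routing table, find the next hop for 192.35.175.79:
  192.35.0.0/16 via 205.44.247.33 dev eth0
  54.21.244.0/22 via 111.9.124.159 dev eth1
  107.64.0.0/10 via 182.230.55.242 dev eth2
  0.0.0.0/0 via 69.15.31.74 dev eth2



Longest prefix match for 192.35.175.79:
  /16 192.35.0.0: MATCH
  /22 54.21.244.0: no
  /10 107.64.0.0: no
  /0 0.0.0.0: MATCH
Selected: next-hop 205.44.247.33 via eth0 (matched /16)


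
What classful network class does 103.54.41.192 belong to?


First octet: 103
Binary: 01100111
0xxxxxxx -> Class A (1-126)
Class A, default mask 255.0.0.0 (/8)


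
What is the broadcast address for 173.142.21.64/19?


Network: 173.142.0.0/19
Host bits = 13
Set all host bits to 1:
Broadcast: 173.142.31.255


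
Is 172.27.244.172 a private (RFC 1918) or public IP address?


RFC 1918 private ranges:
  10.0.0.0/8 (10.0.0.0 - 10.255.255.255)
  172.16.0.0/12 (172.16.0.0 - 172.31.255.255)
  192.168.0.0/16 (192.168.0.0 - 192.168.255.255)
Private (in 172.16.0.0/12)


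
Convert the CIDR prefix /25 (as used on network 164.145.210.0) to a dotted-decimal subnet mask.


/25 means 25 network bits, 7 host bits
Binary: 11111111111111111111111110000000
Mask: 255.255.255.128


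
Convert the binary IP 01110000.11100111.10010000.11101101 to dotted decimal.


01110000 = 112
11100111 = 231
10010000 = 144
11101101 = 237
IP: 112.231.144.237


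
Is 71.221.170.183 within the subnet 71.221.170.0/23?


Subnet network: 71.221.170.0
Test IP AND mask: 71.221.170.0
Yes, 71.221.170.183 is in 71.221.170.0/23


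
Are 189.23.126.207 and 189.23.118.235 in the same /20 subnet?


Mask: 255.255.240.0
189.23.126.207 AND mask = 189.23.112.0
189.23.118.235 AND mask = 189.23.112.0
Yes, same subnet (189.23.112.0)


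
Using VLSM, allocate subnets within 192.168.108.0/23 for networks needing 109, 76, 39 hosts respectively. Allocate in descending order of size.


109 hosts -> /25 (126 usable): 192.168.108.0/25
76 hosts -> /25 (126 usable): 192.168.108.128/25
39 hosts -> /26 (62 usable): 192.168.109.0/26
Allocation: 192.168.108.0/25 (109 hosts, 126 usable); 192.168.108.128/25 (76 hosts, 126 usable); 192.168.109.0/26 (39 hosts, 62 usable)


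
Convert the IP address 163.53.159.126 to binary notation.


163 = 10100011
53 = 00110101
159 = 10011111
126 = 01111110
Binary: 10100011.00110101.10011111.01111110


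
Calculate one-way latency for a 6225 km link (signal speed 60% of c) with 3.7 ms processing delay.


Speed = 0.6 * 3e5 km/s = 180000 km/s
Propagation delay = 6225 / 180000 = 0.0346 s = 34.5833 ms
Processing delay = 3.7 ms
Total one-way latency = 38.2833 ms


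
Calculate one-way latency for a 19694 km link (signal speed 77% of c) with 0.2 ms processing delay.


Speed = 0.77 * 3e5 km/s = 231000 km/s
Propagation delay = 19694 / 231000 = 0.0853 s = 85.2554 ms
Processing delay = 0.2 ms
Total one-way latency = 85.4554 ms


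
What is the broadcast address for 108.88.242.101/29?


Network: 108.88.242.96/29
Host bits = 3
Set all host bits to 1:
Broadcast: 108.88.242.103


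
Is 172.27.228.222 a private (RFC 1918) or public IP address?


RFC 1918 private ranges:
  10.0.0.0/8 (10.0.0.0 - 10.255.255.255)
  172.16.0.0/12 (172.16.0.0 - 172.31.255.255)
  192.168.0.0/16 (192.168.0.0 - 192.168.255.255)
Private (in 172.16.0.0/12)


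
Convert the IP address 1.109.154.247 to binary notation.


1 = 00000001
109 = 01101101
154 = 10011010
247 = 11110111
Binary: 00000001.01101101.10011010.11110111


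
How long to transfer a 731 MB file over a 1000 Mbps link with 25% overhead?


Effective throughput = 1000 * (1 - 25/100) = 750 Mbps
File size in Mb = 731 * 8 = 5848 Mb
Time = 5848 / 750
Time = 7.7973 seconds


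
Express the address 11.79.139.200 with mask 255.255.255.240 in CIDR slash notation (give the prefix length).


Binary: 11111111.11111111.11111111.11110000
Count leading 1s
Prefix: /28


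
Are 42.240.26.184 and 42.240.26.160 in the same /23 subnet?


Mask: 255.255.254.0
42.240.26.184 AND mask = 42.240.26.0
42.240.26.160 AND mask = 42.240.26.0
Yes, same subnet (42.240.26.0)


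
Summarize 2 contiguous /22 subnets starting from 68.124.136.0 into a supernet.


Original prefix: /22
Number of subnets: 2 = 2^1
New prefix = 22 - 1 = 21
Supernet: 68.124.136.0/21


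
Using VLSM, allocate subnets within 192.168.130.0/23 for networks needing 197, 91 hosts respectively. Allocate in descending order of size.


197 hosts -> /24 (254 usable): 192.168.130.0/24
91 hosts -> /25 (126 usable): 192.168.131.0/25
Allocation: 192.168.130.0/24 (197 hosts, 254 usable); 192.168.131.0/25 (91 hosts, 126 usable)


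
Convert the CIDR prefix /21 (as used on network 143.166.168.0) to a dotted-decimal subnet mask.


/21 means 21 network bits, 11 host bits
Binary: 11111111111111111111100000000000
Mask: 255.255.248.0


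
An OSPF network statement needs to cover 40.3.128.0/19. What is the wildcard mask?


Subnet mask: 255.255.224.0
Wildcard = 255.255.255.255 - subnet mask
255 - 255 = 0
255 - 255 = 0
255 - 224 = 31
255 - 0 = 255
Wildcard: 0.0.31.255


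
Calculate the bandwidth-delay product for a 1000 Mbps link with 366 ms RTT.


BDP = bandwidth * RTT
= 1000 Mbps * 366 ms
= 1000 * 1e6 * 366 / 1000 bits
= 366000000 bits
= 45750000 bytes
= 44677.7344 KB
BDP = 366000000 bits (45750000 bytes)


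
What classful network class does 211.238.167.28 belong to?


First octet: 211
Binary: 11010011
110xxxxx -> Class C (192-223)
Class C, default mask 255.255.255.0 (/24)


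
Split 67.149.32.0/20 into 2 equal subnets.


New prefix = 20 + 1 = 21
Each subnet has 2048 addresses
  67.149.32.0/21
  67.149.40.0/21
Subnets: 67.149.32.0/21, 67.149.40.0/21


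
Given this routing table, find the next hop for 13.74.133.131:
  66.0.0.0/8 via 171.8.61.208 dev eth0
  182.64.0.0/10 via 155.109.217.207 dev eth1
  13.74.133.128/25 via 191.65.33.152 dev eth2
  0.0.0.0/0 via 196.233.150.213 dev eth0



Longest prefix match for 13.74.133.131:
  /8 66.0.0.0: no
  /10 182.64.0.0: no
  /25 13.74.133.128: MATCH
  /0 0.0.0.0: MATCH
Selected: next-hop 191.65.33.152 via eth2 (matched /25)


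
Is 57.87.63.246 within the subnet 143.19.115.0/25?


Subnet network: 143.19.115.0
Test IP AND mask: 57.87.63.128
No, 57.87.63.246 is not in 143.19.115.0/25


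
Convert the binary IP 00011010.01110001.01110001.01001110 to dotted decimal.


00011010 = 26
01110001 = 113
01110001 = 113
01001110 = 78
IP: 26.113.113.78


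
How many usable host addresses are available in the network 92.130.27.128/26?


Host bits = 32 - 26 = 6
Total addresses = 2^6 = 64
Usable = total - 2 (network and broadcast)
Usable hosts: 62


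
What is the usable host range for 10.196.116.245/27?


Network: 10.196.116.224
Broadcast: 10.196.116.255
First usable = network + 1
Last usable = broadcast - 1
Range: 10.196.116.225 to 10.196.116.254


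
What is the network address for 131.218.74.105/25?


IP:   10000011.11011010.01001010.01101001
Mask: 11111111.11111111.11111111.10000000
AND operation:
Net:  10000011.11011010.01001010.00000000
Network: 131.218.74.0/25


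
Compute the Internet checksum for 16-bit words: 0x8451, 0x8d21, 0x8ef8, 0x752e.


Sum all words (with carry folding):
+ 0x8451 = 0x8451
+ 0x8d21 = 0x1173
+ 0x8ef8 = 0xa06b
+ 0x752e = 0x159a
One's complement: ~0x159a
Checksum = 0xea65


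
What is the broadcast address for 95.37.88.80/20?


Network: 95.37.80.0/20
Host bits = 12
Set all host bits to 1:
Broadcast: 95.37.95.255


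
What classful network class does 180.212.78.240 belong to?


First octet: 180
Binary: 10110100
10xxxxxx -> Class B (128-191)
Class B, default mask 255.255.0.0 (/16)


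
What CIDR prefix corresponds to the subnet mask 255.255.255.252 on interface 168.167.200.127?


Binary: 11111111.11111111.11111111.11111100
Count leading 1s
Prefix: /30


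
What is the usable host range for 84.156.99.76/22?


Network: 84.156.96.0
Broadcast: 84.156.99.255
First usable = network + 1
Last usable = broadcast - 1
Range: 84.156.96.1 to 84.156.99.254
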